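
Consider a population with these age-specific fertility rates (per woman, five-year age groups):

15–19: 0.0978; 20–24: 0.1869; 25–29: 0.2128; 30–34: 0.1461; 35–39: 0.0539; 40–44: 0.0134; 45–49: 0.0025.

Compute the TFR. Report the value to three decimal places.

Sum of ASFRs = 0.0978 + 0.1869 + 0.2128 + 0.1461 + 0.0539 + 0.0134 + 0.0025 = 0.7134
TFR = 5 × 0.7134 = 3.567

3.567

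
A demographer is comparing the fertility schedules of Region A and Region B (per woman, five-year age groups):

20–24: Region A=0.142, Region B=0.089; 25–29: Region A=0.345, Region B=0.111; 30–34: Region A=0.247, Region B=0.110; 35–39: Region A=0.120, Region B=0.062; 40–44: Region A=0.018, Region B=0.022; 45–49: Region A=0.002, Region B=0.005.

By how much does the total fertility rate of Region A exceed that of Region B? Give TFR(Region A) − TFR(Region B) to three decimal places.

2.375

Region A:
  Sum of ASFRs = 0.142 + 0.345 + 0.247 + 0.120 + 0.018 + 0.002 = 0.874
  TFR = 5 × 0.874 = 4.37
Region B:
  Sum of ASFRs = 0.089 + 0.111 + 0.110 + 0.062 + 0.022 + 0.005 = 0.399
  TFR = 5 × 0.399 = 1.995
Difference = 4.37 − 1.995 = 2.375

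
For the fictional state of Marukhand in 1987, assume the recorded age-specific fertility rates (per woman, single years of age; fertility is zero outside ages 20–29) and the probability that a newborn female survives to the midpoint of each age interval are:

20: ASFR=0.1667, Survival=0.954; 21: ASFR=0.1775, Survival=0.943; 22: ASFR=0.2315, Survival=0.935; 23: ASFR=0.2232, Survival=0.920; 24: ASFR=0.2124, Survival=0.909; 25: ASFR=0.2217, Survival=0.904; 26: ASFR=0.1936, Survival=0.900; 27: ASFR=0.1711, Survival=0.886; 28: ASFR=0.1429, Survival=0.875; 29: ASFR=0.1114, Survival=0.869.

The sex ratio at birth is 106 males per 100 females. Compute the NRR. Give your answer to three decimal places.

0.820

Proportion female at birth = 100 / (100 + 106) = 0.48544.
Each age group contributes 1 × ASFR × survival:
  20: 1 × 0.1667 × 0.954 = 0.15903
  21: 1 × 0.1775 × 0.943 = 0.16738
  22: 1 × 0.2315 × 0.935 = 0.21645
  23: 1 × 0.2232 × 0.920 = 0.20534
  24: 1 × 0.2124 × 0.909 = 0.19307
  25: 1 × 0.2217 × 0.904 = 0.20042
  26: 1 × 0.1936 × 0.900 = 0.17424
  27: 1 × 0.1711 × 0.886 = 0.15159
  28: 1 × 0.1429 × 0.875 = 0.12504
  29: 1 × 0.1114 × 0.869 = 0.09681
Sum = 1.68937
NRR = 0.48544 × 1.68937 = 0.82009
An NRR under 1 implies long-run decline under these rates.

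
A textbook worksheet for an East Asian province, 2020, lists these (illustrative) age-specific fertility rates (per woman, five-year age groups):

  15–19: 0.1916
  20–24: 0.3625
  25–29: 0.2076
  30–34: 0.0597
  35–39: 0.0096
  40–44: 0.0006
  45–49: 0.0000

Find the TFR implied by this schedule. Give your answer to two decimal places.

4.16

Sum of ASFRs = 0.1916 + 0.3625 + 0.2076 + 0.0597 + 0.0096 + 0.0006 + 0.0000 = 0.8316
TFR = 5 × 0.8316 = 4.158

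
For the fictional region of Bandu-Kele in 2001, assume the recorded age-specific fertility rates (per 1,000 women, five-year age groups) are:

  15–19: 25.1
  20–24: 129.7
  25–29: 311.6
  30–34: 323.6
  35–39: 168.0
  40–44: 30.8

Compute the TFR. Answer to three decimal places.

Sum of ASFRs = 25.1 + 129.7 + 311.6 + 323.6 + 168.0 + 30.8 = 988.8
TFR = 5 × 988.8 / 1000 = 4.944

4.944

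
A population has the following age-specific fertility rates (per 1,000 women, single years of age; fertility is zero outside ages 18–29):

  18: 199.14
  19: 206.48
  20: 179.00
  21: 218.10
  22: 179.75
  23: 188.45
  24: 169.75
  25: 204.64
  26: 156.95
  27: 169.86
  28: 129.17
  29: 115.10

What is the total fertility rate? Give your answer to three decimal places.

Sum of ASFRs = 199.14 + 206.48 + 179.00 + 218.10 + 179.75 + 188.45 + 169.75 + 204.64 + 156.95 + 169.86 + 129.17 + 115.10 = 2116.39
TFR = 2116.39 / 1000 = 2.11639

2.116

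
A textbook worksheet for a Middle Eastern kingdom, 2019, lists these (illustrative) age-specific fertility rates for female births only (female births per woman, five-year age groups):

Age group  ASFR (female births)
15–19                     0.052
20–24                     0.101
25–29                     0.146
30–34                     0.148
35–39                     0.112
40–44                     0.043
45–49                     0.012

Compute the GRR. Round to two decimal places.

Sum of female ASFRs = 0.052 + 0.101 + 0.146 + 0.148 + 0.112 + 0.043 + 0.012 = 0.614
GRR = 5 × 0.614 = 3.07

3.07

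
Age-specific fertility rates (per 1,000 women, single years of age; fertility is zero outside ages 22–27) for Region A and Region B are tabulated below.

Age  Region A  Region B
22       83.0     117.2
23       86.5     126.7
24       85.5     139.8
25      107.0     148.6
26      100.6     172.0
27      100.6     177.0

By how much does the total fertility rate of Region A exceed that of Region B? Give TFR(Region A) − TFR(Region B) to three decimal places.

-0.318

Region A:
  Sum of ASFRs = 83.0 + 86.5 + 85.5 + 107.0 + 100.6 + 100.6 = 563.2
  TFR = 563.2 / 1000 = 0.5632
Region B:
  Sum of ASFRs = 117.2 + 126.7 + 139.8 + 148.6 + 172.0 + 177.0 = 881.3
  TFR = 881.3 / 1000 = 0.8813
Difference = 0.5632 − 0.8813 = -0.3181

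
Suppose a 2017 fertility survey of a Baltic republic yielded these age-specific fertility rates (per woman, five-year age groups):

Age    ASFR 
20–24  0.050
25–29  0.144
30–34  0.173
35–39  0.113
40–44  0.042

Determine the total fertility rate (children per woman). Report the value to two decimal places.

2.61

Sum of ASFRs = 0.050 + 0.144 + 0.173 + 0.113 + 0.042 = 0.522
TFR = 5 × 0.522 = 2.61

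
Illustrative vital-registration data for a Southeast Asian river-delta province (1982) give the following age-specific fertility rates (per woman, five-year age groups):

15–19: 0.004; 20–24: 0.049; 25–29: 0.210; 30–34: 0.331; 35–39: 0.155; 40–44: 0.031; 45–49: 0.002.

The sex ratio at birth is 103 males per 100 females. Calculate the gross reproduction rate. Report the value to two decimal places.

1.93

Proportion female at birth = 100 / (100 + 103) = 0.49261.
Sum of ASFRs = 0.004 + 0.049 + 0.210 + 0.331 + 0.155 + 0.031 + 0.002 = 0.782
TFR = 5 × 0.782 = 3.91
GRR = 0.49261 × 3.91 = 1.92611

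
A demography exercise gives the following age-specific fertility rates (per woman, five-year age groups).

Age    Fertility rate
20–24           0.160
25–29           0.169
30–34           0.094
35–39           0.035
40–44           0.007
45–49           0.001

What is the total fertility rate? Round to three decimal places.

2.330

Sum of ASFRs = 0.160 + 0.169 + 0.094 + 0.035 + 0.007 + 0.001 = 0.466
TFR = 5 × 0.466 = 2.33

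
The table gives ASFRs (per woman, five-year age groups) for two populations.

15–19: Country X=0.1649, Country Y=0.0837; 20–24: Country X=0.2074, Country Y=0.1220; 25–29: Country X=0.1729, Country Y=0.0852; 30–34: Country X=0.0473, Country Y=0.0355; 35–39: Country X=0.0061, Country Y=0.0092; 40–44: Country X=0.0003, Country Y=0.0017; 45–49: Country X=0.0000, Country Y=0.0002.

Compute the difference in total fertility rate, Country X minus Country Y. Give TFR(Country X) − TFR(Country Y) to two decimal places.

Country X:
  Sum of ASFRs = 0.1649 + 0.2074 + 0.1729 + 0.0473 + 0.0061 + 0.0003 + 0.0000 = 0.5989
  TFR = 5 × 0.5989 = 2.9945
Country Y:
  Sum of ASFRs = 0.0837 + 0.1220 + 0.0852 + 0.0355 + 0.0092 + 0.0017 + 0.0002 = 0.3375
  TFR = 5 × 0.3375 = 1.6875
Difference = 2.9945 − 1.6875 = 1.307

1.31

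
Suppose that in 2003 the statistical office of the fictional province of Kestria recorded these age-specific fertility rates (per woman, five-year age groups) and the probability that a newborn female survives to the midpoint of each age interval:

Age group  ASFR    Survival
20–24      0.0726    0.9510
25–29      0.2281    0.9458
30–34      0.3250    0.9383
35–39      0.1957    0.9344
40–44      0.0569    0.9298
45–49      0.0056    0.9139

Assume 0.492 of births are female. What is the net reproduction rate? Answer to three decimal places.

Proportion female at birth = 0.492.
Survival-weighted fertility by age (5·fₓ·Sₓ):
  20–24: 5 × 0.0726 × 0.9510 = 0.34521
  25–29: 5 × 0.2281 × 0.9458 = 1.07868
  30–34: 5 × 0.3250 × 0.9383 = 1.52474
  35–39: 5 × 0.1957 × 0.9344 = 0.91431
  40–44: 5 × 0.0569 × 0.9298 = 0.26453
  45–49: 5 × 0.0056 × 0.9139 = 0.02559
Sum = 4.15306
NRR = 0.492 × 4.15306 = 2.04331
NRR > 1, so each generation more than replaces itself.

2.043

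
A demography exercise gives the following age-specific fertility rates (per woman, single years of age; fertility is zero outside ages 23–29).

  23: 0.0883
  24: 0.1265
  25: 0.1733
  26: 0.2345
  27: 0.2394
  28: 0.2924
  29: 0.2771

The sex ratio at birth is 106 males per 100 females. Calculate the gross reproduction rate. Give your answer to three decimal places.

Proportion female at birth = 100 / (100 + 106) = 0.48544.
Sum of ASFRs = 0.0883 + 0.1265 + 0.1733 + 0.2345 + 0.2394 + 0.2924 + 0.2771 = 1.4315
TFR = 1.4315
GRR = 0.48544 × 1.4315 = 0.69491

0.695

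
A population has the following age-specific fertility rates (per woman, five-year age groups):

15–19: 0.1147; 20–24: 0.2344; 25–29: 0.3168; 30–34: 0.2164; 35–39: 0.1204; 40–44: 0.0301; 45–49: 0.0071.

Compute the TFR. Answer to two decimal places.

Sum of ASFRs = 0.1147 + 0.2344 + 0.3168 + 0.2164 + 0.1204 + 0.0301 + 0.0071 = 1.0399
TFR = 5 × 1.0399 = 5.1995

5.20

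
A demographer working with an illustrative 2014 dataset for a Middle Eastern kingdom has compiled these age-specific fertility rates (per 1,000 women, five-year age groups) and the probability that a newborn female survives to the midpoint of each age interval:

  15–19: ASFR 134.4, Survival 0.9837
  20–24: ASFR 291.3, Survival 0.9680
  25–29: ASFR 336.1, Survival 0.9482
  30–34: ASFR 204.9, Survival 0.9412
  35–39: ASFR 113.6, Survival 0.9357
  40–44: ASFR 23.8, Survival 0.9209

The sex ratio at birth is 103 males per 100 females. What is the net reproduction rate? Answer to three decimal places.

2.596

Proportion female at birth = 100 / (100 + 103) = 0.49261.
Each age group contributes 5 × ASFR × survival:
  15–19: 5 × 134.4/1000 × 0.9837 = 0.66105
  20–24: 5 × 291.3/1000 × 0.9680 = 1.40989
  25–29: 5 × 336.1/1000 × 0.9482 = 1.59345
  30–34: 5 × 204.9/1000 × 0.9412 = 0.96426
  35–39: 5 × 113.6/1000 × 0.9357 = 0.53148
  40–44: 5 × 23.8/1000 × 0.9209 = 0.10959
Sum = 5.26972
NRR = 0.49261 × 5.26972 = 2.59592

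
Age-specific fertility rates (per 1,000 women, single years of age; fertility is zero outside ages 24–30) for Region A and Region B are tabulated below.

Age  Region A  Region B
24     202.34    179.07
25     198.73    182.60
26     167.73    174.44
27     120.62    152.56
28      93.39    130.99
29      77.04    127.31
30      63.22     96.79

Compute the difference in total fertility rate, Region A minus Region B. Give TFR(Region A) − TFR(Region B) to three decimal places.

Region A:
  Sum of ASFRs = 202.34 + 198.73 + 167.73 + 120.62 + 93.39 + 77.04 + 63.22 = 923.07
  TFR = 923.07 / 1000 = 0.92307
Region B:
  Sum of ASFRs = 179.07 + 182.60 + 174.44 + 152.56 + 130.99 + 127.31 + 96.79 = 1043.76
  TFR = 1043.76 / 1000 = 1.04376
Difference = 0.92307 − 1.04376 = -0.12069

-0.121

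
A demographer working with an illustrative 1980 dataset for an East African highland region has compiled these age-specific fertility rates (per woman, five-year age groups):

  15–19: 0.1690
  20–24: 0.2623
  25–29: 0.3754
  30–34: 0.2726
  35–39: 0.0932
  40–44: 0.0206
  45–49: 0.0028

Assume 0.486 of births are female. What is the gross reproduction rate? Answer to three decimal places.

Proportion female at birth = 0.486.
Sum of ASFRs = 0.1690 + 0.2623 + 0.3754 + 0.2726 + 0.0932 + 0.0206 + 0.0028 = 1.1959
TFR = 5 × 1.1959 = 5.9795
GRR = 0.486 × 5.9795 = 2.90604

2.906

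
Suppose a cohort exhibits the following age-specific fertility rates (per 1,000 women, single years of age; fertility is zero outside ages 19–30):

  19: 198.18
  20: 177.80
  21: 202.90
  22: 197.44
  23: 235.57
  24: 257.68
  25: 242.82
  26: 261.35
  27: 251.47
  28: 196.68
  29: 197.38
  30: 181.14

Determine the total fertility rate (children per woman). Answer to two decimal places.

2.60

Sum of ASFRs = 198.18 + 177.80 + 202.90 + 197.44 + 235.57 + 257.68 + 242.82 + 261.35 + 251.47 + 196.68 + 197.38 + 181.14 = 2600.41
TFR = 2600.41 / 1000 = 2.60041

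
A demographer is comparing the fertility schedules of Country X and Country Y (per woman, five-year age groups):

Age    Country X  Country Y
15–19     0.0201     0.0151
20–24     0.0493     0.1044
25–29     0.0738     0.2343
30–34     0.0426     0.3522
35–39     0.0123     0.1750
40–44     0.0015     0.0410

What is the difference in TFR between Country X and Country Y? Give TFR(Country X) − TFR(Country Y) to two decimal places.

-3.61

Country X:
  Sum of ASFRs = 0.0201 + 0.0493 + 0.0738 + 0.0426 + 0.0123 + 0.0015 = 0.1996
  TFR = 5 × 0.1996 = 0.998
Country Y:
  Sum of ASFRs = 0.0151 + 0.1044 + 0.2343 + 0.3522 + 0.1750 + 0.0410 = 0.9220
  TFR = 5 × 0.9220 = 4.61
Difference = 0.998 − 4.61 = -3.612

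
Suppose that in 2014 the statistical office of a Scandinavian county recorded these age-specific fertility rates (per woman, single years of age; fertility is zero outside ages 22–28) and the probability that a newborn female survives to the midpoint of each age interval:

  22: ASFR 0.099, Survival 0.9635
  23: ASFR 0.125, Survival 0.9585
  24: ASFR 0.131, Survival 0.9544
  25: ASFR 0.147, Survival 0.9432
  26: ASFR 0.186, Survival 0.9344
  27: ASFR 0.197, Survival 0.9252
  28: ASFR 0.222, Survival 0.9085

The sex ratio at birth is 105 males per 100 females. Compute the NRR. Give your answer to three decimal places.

0.506

Proportion female at birth = 100 / (100 + 105) = 0.48780.
Each age group contributes 1 × ASFR × survival:
  22: 1 × 0.099 × 0.9635 = 0.09539
  23: 1 × 0.125 × 0.9585 = 0.11981
  24: 1 × 0.131 × 0.9544 = 0.12503
  25: 1 × 0.147 × 0.9432 = 0.13865
  26: 1 × 0.186 × 0.9344 = 0.17380
  27: 1 × 0.197 × 0.9252 = 0.18226
  28: 1 × 0.222 × 0.9085 = 0.20169
Sum = 1.03663
NRR = 0.48780 × 1.03663 = 0.50567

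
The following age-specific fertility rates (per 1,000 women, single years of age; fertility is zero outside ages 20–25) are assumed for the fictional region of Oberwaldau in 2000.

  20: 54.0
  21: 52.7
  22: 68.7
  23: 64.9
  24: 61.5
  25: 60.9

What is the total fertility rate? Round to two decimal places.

0.36

Sum of ASFRs = 54.0 + 52.7 + 68.7 + 64.9 + 61.5 + 60.9 = 362.7
TFR = 362.7 / 1000 = 0.3627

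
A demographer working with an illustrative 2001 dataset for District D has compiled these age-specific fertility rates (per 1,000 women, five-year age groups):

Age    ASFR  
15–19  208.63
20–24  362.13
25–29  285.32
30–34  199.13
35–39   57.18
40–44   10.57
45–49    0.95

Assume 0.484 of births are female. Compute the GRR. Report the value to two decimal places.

Proportion female at birth = 0.484.
Sum of ASFRs = 208.63 + 362.13 + 285.32 + 199.13 + 57.18 + 10.57 + 0.95 = 1123.91
TFR = 5 × 1123.91 / 1000 = 5.61955
GRR = 0.484 × 5.61955 = 2.71986

2.72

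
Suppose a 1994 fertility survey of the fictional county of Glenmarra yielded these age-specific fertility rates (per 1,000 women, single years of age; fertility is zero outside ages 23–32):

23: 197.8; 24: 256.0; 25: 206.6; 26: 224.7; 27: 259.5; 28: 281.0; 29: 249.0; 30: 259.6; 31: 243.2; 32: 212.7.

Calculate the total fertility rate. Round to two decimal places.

2.39

Sum of ASFRs = 197.8 + 256.0 + 206.6 + 224.7 + 259.5 + 281.0 + 249.0 + 259.6 + 243.2 + 212.7 = 2390.1
TFR = 2390.1 / 1000 = 2.3901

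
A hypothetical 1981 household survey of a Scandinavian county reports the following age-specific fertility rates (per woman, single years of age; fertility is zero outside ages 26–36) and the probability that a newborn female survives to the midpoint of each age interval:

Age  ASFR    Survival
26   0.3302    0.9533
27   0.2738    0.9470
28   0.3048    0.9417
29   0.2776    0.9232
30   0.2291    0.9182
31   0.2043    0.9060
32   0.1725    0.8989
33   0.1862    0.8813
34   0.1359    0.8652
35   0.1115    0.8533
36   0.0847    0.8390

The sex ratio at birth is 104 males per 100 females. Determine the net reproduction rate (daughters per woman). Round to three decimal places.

1.037

Proportion female at birth = 100 / (100 + 104) = 0.49020.
Per-age-group product (1 × ASFR × survival probability):
  26: 1 × 0.3302 × 0.9533 = 0.31478
  27: 1 × 0.2738 × 0.9470 = 0.25929
  28: 1 × 0.3048 × 0.9417 = 0.28703
  29: 1 × 0.2776 × 0.9232 = 0.25628
  30: 1 × 0.2291 × 0.9182 = 0.21036
  31: 1 × 0.2043 × 0.9060 = 0.18510
  32: 1 × 0.1725 × 0.8989 = 0.15506
  33: 1 × 0.1862 × 0.8813 = 0.16410
  34: 1 × 0.1359 × 0.8652 = 0.11758
  35: 1 × 0.1115 × 0.8533 = 0.09514
  36: 1 × 0.0847 × 0.8390 = 0.07106
Sum = 2.11578
NRR = 0.49020 × 2.11578 = 1.03716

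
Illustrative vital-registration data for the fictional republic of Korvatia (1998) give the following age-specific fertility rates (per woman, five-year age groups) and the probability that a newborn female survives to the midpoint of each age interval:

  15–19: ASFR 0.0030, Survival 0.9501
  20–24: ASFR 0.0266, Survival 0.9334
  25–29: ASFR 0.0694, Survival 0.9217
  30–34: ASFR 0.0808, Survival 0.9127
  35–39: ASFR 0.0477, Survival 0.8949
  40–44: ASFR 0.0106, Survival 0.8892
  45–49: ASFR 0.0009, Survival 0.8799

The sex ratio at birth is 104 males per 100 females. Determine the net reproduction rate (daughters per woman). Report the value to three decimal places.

0.535

Proportion female at birth = 100 / (100 + 104) = 0.49020.
Survival-weighted fertility by age (5·fₓ·Sₓ):
  15–19: 5 × 0.0030 × 0.9501 = 0.01425
  20–24: 5 × 0.0266 × 0.9334 = 0.12414
  25–29: 5 × 0.0694 × 0.9217 = 0.31983
  30–34: 5 × 0.0808 × 0.9127 = 0.36873
  35–39: 5 × 0.0477 × 0.8949 = 0.21343
  40–44: 5 × 0.0106 × 0.8892 = 0.04713
  45–49: 5 × 0.0009 × 0.8799 = 0.00396
Sum = 1.09147
NRR = 0.49020 × 1.09147 = 0.53504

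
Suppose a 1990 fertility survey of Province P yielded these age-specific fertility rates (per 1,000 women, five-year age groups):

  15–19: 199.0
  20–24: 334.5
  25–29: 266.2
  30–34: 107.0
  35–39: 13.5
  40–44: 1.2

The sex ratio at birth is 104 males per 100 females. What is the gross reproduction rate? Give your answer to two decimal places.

Proportion female at birth = 100 / (100 + 104) = 0.49020.
Sum of ASFRs = 199.0 + 334.5 + 266.2 + 107.0 + 13.5 + 1.2 = 921.4
TFR = 5 × 921.4 / 1000 = 4.607
GRR = 0.49020 × 4.607 = 2.25835

2.26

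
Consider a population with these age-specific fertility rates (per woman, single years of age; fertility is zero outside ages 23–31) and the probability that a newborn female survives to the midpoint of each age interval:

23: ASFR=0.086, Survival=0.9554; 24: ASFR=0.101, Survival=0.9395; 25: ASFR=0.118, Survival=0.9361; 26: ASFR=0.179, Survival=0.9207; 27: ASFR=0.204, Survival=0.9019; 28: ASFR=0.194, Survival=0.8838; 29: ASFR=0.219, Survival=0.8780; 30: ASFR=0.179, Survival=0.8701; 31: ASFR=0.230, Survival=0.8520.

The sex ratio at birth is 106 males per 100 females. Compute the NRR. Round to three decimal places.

Proportion female at birth = 100 / (100 + 106) = 0.48544.
Each age group contributes 1 × ASFR × survival:
  23: 1 × 0.086 × 0.9554 = 0.08216
  24: 1 × 0.101 × 0.9395 = 0.09489
  25: 1 × 0.118 × 0.9361 = 0.11046
  26: 1 × 0.179 × 0.9207 = 0.16481
  27: 1 × 0.204 × 0.9019 = 0.18399
  28: 1 × 0.194 × 0.8838 = 0.17146
  29: 1 × 0.219 × 0.8780 = 0.19228
  30: 1 × 0.179 × 0.8701 = 0.15575
  31: 1 × 0.230 × 0.8520 = 0.19596
Sum = 1.35176
NRR = 0.48544 × 1.35176 = 0.65620
An NRR under 1 implies long-run decline under these rates.

0.656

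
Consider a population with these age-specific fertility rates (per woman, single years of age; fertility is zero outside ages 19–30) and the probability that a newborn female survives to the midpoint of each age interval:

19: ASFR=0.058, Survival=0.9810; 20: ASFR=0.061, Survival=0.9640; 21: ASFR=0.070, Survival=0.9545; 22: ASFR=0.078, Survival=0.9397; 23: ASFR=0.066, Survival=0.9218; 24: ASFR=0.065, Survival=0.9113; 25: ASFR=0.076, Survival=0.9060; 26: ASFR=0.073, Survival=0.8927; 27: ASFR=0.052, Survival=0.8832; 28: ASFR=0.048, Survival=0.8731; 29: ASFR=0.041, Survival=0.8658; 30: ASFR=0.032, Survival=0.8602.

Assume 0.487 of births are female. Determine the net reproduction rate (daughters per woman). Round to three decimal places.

0.322

Proportion female at birth = 0.487.
Weighting each age-specific rate by interval width and survival:
  19: 1 × 0.058 × 0.9810 = 0.05690
  20: 1 × 0.061 × 0.9640 = 0.05880
  21: 1 × 0.070 × 0.9545 = 0.06682
  22: 1 × 0.078 × 0.9397 = 0.07330
  23: 1 × 0.066 × 0.9218 = 0.06084
  24: 1 × 0.065 × 0.9113 = 0.05923
  25: 1 × 0.076 × 0.9060 = 0.06886
  26: 1 × 0.073 × 0.8927 = 0.06517
  27: 1 × 0.052 × 0.8832 = 0.04593
  28: 1 × 0.048 × 0.8731 = 0.04191
  29: 1 × 0.041 × 0.8658 = 0.03550
  30: 1 × 0.032 × 0.8602 = 0.02753
Sum = 0.66079
NRR = 0.487 × 0.66079 = 0.32180
NRR < 1, so the cohort does not fully replace itself.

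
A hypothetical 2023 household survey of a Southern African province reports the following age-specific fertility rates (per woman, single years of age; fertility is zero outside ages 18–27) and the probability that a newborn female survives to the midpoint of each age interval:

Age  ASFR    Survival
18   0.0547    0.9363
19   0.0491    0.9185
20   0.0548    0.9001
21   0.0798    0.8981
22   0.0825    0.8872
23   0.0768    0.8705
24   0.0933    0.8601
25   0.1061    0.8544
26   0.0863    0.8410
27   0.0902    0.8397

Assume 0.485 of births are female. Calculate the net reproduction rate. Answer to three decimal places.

Proportion female at birth = 0.485.
Survival-weighted fertility by age (1·fₓ·Sₓ):
  18: 1 × 0.0547 × 0.9363 = 0.05122
  19: 1 × 0.0491 × 0.9185 = 0.04510
  20: 1 × 0.0548 × 0.9001 = 0.04933
  21: 1 × 0.0798 × 0.8981 = 0.07167
  22: 1 × 0.0825 × 0.8872 = 0.07319
  23: 1 × 0.0768 × 0.8705 = 0.06685
  24: 1 × 0.0933 × 0.8601 = 0.08025
  25: 1 × 0.1061 × 0.8544 = 0.09065
  26: 1 × 0.0863 × 0.8410 = 0.07258
  27: 1 × 0.0902 × 0.8397 = 0.07574
Sum = 0.67658
NRR = 0.485 × 0.67658 = 0.32814
With NRR below 1 the population is below replacement fertility.

0.328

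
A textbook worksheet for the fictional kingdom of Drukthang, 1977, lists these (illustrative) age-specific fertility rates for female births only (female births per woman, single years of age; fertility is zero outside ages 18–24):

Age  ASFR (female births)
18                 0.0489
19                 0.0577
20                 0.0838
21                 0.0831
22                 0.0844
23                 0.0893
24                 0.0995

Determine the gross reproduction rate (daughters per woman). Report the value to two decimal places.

0.55

Sum of female ASFRs = 0.0489 + 0.0577 + 0.0838 + 0.0831 + 0.0844 + 0.0893 + 0.0995 = 0.5467
GRR = 0.5467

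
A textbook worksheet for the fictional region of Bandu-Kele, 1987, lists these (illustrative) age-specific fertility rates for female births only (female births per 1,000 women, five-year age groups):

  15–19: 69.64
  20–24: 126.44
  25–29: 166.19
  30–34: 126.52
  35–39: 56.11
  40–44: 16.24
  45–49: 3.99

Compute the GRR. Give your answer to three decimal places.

Sum of female ASFRs = 69.64 + 126.44 + 166.19 + 126.52 + 56.11 + 16.24 + 3.99 = 565.13
GRR = 5 × 565.13 / 1000 = 2.82565

2.826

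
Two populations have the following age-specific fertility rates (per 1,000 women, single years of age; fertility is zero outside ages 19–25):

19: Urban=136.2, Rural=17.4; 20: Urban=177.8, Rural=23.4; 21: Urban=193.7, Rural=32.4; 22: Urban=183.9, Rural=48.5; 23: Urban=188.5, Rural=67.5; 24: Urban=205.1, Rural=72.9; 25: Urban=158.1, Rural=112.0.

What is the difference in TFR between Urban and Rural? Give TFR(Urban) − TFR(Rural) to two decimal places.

0.87

Urban:
  Sum of ASFRs = 136.2 + 177.8 + 193.7 + 183.9 + 188.5 + 205.1 + 158.1 = 1243.3
  TFR = 1243.3 / 1000 = 1.2433
Rural:
  Sum of ASFRs = 17.4 + 23.4 + 32.4 + 48.5 + 67.5 + 72.9 + 112.0 = 374.1
  TFR = 374.1 / 1000 = 0.3741
Difference = 1.2433 − 0.3741 = 0.8692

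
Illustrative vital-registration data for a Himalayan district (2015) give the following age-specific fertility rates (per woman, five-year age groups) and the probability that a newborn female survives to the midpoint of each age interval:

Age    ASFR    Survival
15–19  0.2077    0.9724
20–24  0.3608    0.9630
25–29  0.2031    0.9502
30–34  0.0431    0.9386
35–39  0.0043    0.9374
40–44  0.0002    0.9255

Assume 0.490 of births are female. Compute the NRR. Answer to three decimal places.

1.928

Proportion female at birth = 0.490.
Each age group contributes 5 × ASFR × survival:
  15–19: 5 × 0.2077 × 0.9724 = 1.00984
  20–24: 5 × 0.3608 × 0.9630 = 1.73725
  25–29: 5 × 0.2031 × 0.9502 = 0.96493
  30–34: 5 × 0.0431 × 0.9386 = 0.20227
  35–39: 5 × 0.0043 × 0.9374 = 0.02015
  40–44: 5 × 0.0002 × 0.9255 = 0.00093
Sum = 3.93537
NRR = 0.490 × 3.93537 = 1.92833
With NRR above 1 the population is above replacement fertility.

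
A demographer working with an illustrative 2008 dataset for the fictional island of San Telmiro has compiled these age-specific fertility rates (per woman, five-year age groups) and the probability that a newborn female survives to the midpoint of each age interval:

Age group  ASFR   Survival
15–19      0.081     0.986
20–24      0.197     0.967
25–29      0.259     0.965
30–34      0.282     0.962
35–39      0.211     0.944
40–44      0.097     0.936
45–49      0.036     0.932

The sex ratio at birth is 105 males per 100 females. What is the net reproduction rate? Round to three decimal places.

Proportion female at birth = 100 / (100 + 105) = 0.48780.
Survival-weighted fertility by age (5·fₓ·Sₓ):
  15–19: 5 × 0.081 × 0.986 = 0.39933
  20–24: 5 × 0.197 × 0.967 = 0.95250
  25–29: 5 × 0.259 × 0.965 = 1.24968
  30–34: 5 × 0.282 × 0.962 = 1.35642
  35–39: 5 × 0.211 × 0.944 = 0.99592
  40–44: 5 × 0.097 × 0.936 = 0.45396
  45–49: 5 × 0.036 × 0.932 = 0.16776
Sum = 5.57557
NRR = 0.48780 × 5.57557 = 2.71976

2.720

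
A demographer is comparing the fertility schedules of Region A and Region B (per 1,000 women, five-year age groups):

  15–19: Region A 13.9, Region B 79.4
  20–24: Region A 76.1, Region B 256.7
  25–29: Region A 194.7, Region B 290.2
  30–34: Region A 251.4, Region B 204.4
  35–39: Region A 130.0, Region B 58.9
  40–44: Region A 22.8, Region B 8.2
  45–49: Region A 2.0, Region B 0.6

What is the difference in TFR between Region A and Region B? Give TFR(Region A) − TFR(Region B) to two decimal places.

-1.04

Region A:
  Sum of ASFRs = 13.9 + 76.1 + 194.7 + 251.4 + 130.0 + 22.8 + 2.0 = 690.9
  TFR = 5 × 690.9 / 1000 = 3.4545
Region B:
  Sum of ASFRs = 79.4 + 256.7 + 290.2 + 204.4 + 58.9 + 8.2 + 0.6 = 898.4
  TFR = 5 × 898.4 / 1000 = 4.492
Difference = 3.4545 − 4.492 = -1.0375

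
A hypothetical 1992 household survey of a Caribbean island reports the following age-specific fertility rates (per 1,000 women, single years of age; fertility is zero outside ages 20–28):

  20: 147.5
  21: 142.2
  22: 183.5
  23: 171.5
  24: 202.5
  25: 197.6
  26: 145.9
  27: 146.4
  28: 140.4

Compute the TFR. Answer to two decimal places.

Sum of ASFRs = 147.5 + 142.2 + 183.5 + 171.5 + 202.5 + 197.6 + 145.9 + 146.4 + 140.4 = 1477.5
TFR = 1477.5 / 1000 = 1.4775

1.48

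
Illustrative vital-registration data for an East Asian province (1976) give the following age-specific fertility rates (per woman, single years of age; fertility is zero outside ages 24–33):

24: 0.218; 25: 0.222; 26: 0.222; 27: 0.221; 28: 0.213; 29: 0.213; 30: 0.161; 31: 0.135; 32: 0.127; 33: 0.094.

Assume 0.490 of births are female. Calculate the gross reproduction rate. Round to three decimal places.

Proportion female at birth = 0.490.
Sum of ASFRs = 0.218 + 0.222 + 0.222 + 0.221 + 0.213 + 0.213 + 0.161 + 0.135 + 0.127 + 0.094 = 1.826
TFR = 1.826
GRR = 0.490 × 1.826 = 0.89474

0.895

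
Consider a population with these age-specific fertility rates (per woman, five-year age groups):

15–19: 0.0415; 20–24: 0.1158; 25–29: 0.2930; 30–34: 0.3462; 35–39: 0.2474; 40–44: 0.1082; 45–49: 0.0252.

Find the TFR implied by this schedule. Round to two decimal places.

Sum of ASFRs = 0.0415 + 0.1158 + 0.2930 + 0.3462 + 0.2474 + 0.1082 + 0.0252 = 1.1773
TFR = 5 × 1.1773 = 5.8865

5.89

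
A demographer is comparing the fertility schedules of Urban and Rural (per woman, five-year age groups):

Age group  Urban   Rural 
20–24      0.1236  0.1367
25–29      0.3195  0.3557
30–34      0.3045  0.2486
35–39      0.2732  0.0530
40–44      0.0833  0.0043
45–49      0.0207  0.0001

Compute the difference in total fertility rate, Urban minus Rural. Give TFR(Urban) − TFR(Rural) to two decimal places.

Urban:
  Sum of ASFRs = 0.1236 + 0.3195 + 0.3045 + 0.2732 + 0.0833 + 0.0207 = 1.1248
  TFR = 5 × 1.1248 = 5.624
Rural:
  Sum of ASFRs = 0.1367 + 0.3557 + 0.2486 + 0.0530 + 0.0043 + 0.0001 = 0.7984
  TFR = 5 × 0.7984 = 3.992
Difference = 5.624 − 3.992 = 1.632

1.63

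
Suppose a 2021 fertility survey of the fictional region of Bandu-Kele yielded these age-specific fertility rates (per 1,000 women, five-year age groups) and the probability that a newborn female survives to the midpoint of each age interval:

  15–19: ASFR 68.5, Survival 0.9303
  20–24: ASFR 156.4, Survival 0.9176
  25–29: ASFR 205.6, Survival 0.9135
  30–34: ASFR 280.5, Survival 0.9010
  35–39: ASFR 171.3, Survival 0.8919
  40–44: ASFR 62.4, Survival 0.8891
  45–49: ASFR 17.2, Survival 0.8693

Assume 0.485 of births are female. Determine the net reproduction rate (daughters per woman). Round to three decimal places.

Proportion female at birth = 0.485.
Survival-weighted fertility by age (5·fₓ·Sₓ):
  15–19: 5 × 68.5/1000 × 0.9303 = 0.31863
  20–24: 5 × 156.4/1000 × 0.9176 = 0.71756
  25–29: 5 × 205.6/1000 × 0.9135 = 0.93908
  30–34: 5 × 280.5/1000 × 0.9010 = 1.26365
  35–39: 5 × 171.3/1000 × 0.8919 = 0.76391
  40–44: 5 × 62.4/1000 × 0.8891 = 0.27740
  45–49: 5 × 17.2/1000 × 0.8693 = 0.07476
Sum = 4.35499
NRR = 0.485 × 4.35499 = 2.11217

2.112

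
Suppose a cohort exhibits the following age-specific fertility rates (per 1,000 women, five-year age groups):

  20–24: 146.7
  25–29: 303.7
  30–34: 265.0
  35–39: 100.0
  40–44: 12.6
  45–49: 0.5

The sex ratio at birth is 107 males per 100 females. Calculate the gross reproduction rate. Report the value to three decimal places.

Proportion female at birth = 100 / (100 + 107) = 0.48309.
Sum of ASFRs = 146.7 + 303.7 + 265.0 + 100.0 + 12.6 + 0.5 = 828.5
TFR = 5 × 828.5 / 1000 = 4.1425
GRR = 0.48309 × 4.1425 = 2.00120

2.001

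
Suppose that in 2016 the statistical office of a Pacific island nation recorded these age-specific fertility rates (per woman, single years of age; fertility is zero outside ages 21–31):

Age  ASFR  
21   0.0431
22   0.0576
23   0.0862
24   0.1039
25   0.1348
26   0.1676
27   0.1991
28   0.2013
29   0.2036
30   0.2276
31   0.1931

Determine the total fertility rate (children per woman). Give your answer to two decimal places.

1.62

Sum of ASFRs = 0.0431 + 0.0576 + 0.0862 + 0.1039 + 0.1348 + 0.1676 + 0.1991 + 0.2013 + 0.2036 + 0.2276 + 0.1931 = 1.6179
TFR = 1.6179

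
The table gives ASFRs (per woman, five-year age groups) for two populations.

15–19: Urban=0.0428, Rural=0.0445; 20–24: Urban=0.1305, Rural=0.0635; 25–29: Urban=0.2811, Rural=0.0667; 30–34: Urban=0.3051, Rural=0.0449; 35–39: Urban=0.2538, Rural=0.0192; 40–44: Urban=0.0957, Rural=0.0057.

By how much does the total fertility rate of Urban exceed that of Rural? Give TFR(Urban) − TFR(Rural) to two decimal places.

Urban:
  Sum of ASFRs = 0.0428 + 0.1305 + 0.2811 + 0.3051 + 0.2538 + 0.0957 = 1.1090
  TFR = 5 × 1.1090 = 5.545
Rural:
  Sum of ASFRs = 0.0445 + 0.0635 + 0.0667 + 0.0449 + 0.0192 + 0.0057 = 0.2445
  TFR = 5 × 0.2445 = 1.2225
Difference = 5.545 − 1.2225 = 4.3225

4.32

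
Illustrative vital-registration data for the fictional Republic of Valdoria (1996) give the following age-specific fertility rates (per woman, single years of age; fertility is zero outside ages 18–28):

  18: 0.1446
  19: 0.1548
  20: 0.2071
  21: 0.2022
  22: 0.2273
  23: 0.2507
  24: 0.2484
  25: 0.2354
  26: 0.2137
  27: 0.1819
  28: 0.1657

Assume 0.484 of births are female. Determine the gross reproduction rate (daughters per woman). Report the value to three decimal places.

Proportion female at birth = 0.484.
Sum of ASFRs = 0.1446 + 0.1548 + 0.2071 + 0.2022 + 0.2273 + 0.2507 + 0.2484 + 0.2354 + 0.2137 + 0.1819 + 0.1657 = 2.2318
TFR = 2.2318
GRR = 0.484 × 2.2318 = 1.08019

1.080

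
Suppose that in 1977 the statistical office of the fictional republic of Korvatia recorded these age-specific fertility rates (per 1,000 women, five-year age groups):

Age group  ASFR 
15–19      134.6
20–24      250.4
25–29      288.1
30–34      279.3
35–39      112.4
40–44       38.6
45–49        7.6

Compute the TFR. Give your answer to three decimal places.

Sum of ASFRs = 134.6 + 250.4 + 288.1 + 279.3 + 112.4 + 38.6 + 7.6 = 1111.0
TFR = 5 × 1111.0 / 1000 = 5.555

5.555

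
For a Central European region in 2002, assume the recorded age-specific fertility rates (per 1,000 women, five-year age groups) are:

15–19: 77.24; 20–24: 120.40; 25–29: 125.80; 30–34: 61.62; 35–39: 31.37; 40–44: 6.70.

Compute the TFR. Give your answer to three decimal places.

Sum of ASFRs = 77.24 + 120.40 + 125.80 + 61.62 + 31.37 + 6.70 = 423.13
TFR = 5 × 423.13 / 1000 = 2.11565

2.116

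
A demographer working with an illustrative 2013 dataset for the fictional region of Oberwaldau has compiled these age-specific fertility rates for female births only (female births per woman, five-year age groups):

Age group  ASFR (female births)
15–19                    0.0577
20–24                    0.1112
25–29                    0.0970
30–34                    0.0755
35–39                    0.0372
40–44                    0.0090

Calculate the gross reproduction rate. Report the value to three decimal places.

Sum of female ASFRs = 0.0577 + 0.1112 + 0.0970 + 0.0755 + 0.0372 + 0.0090 = 0.3876
GRR = 5 × 0.3876 = 1.938

1.938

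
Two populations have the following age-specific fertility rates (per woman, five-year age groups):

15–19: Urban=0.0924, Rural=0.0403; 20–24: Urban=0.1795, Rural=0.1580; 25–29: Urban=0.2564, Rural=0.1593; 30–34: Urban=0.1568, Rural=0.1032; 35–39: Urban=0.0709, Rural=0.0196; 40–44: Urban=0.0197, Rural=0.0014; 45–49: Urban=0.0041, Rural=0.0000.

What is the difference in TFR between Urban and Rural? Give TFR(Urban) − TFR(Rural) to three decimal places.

1.490

Urban:
  Sum of ASFRs = 0.0924 + 0.1795 + 0.2564 + 0.1568 + 0.0709 + 0.0197 + 0.0041 = 0.7798
  TFR = 5 × 0.7798 = 3.899
Rural:
  Sum of ASFRs = 0.0403 + 0.1580 + 0.1593 + 0.1032 + 0.0196 + 0.0014 + 0.0000 = 0.4818
  TFR = 5 × 0.4818 = 2.409
Difference = 3.899 − 2.409 = 1.49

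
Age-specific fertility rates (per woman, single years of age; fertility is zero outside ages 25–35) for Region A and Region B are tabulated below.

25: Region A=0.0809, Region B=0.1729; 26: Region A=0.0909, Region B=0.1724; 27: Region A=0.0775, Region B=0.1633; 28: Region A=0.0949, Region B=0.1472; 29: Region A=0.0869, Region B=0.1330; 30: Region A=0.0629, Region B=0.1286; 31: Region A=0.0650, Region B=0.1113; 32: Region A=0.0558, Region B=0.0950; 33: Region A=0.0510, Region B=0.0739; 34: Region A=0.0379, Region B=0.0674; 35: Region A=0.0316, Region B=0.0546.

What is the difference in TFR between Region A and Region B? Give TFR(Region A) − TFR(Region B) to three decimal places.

Region A:
  Sum of ASFRs = 0.0809 + 0.0909 + 0.0775 + 0.0949 + 0.0869 + 0.0629 + 0.0650 + 0.0558 + 0.0510 + 0.0379 + 0.0316 = 0.7353
  TFR = 0.7353
Region B:
  Sum of ASFRs = 0.1729 + 0.1724 + 0.1633 + 0.1472 + 0.1330 + 0.1286 + 0.1113 + 0.0950 + 0.0739 + 0.0674 + 0.0546 = 1.3196
  TFR = 1.3196
Difference = 0.7353 − 1.3196 = -0.5843

-0.584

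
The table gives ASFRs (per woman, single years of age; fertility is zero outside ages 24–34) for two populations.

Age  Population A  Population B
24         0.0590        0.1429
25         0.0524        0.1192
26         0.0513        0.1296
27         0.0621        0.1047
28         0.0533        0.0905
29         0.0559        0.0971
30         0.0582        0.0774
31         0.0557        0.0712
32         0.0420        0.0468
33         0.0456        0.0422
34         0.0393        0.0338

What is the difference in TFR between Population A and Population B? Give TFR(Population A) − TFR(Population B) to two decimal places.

-0.38

Population A:
  Sum of ASFRs = 0.0590 + 0.0524 + 0.0513 + 0.0621 + 0.0533 + 0.0559 + 0.0582 + 0.0557 + 0.0420 + 0.0456 + 0.0393 = 0.5748
  TFR = 0.5748
Population B:
  Sum of ASFRs = 0.1429 + 0.1192 + 0.1296 + 0.1047 + 0.0905 + 0.0971 + 0.0774 + 0.0712 + 0.0468 + 0.0422 + 0.0338 = 0.9554
  TFR = 0.9554
Difference = 0.5748 − 0.9554 = -0.3806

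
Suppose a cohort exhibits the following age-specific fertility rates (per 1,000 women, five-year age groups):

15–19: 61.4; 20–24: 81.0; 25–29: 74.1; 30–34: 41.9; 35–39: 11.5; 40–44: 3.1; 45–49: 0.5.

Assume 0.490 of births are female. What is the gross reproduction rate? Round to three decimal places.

Proportion female at birth = 0.490.
Sum of ASFRs = 61.4 + 81.0 + 74.1 + 41.9 + 11.5 + 3.1 + 0.5 = 273.5
TFR = 5 × 273.5 / 1000 = 1.3675
GRR = 0.490 × 1.3675 = 0.67008

0.670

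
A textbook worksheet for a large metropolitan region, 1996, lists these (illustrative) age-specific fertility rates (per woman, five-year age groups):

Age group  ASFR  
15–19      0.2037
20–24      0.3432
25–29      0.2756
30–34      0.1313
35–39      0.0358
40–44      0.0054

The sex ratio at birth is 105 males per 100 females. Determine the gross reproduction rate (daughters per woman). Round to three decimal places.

Proportion female at birth = 100 / (100 + 105) = 0.48780.
Sum of ASFRs = 0.2037 + 0.3432 + 0.2756 + 0.1313 + 0.0358 + 0.0054 = 0.9950
TFR = 5 × 0.9950 = 4.975
GRR = 0.48780 × 4.975 = 2.42681

2.427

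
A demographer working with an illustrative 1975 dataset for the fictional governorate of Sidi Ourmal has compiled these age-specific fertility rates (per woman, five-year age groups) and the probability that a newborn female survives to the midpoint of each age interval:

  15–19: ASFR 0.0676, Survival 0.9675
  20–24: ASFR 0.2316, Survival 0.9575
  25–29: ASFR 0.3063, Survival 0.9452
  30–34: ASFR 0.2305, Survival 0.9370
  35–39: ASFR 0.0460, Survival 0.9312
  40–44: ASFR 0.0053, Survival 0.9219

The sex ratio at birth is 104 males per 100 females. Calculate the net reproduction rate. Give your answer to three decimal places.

2.060

Proportion female at birth = 100 / (100 + 104) = 0.49020.
Survival-weighted fertility by age (5·fₓ·Sₓ):
  15–19: 5 × 0.0676 × 0.9675 = 0.32702
  20–24: 5 × 0.2316 × 0.9575 = 1.10879
  25–29: 5 × 0.3063 × 0.9452 = 1.44757
  30–34: 5 × 0.2305 × 0.9370 = 1.07989
  35–39: 5 × 0.0460 × 0.9312 = 0.21418
  40–44: 5 × 0.0053 × 0.9219 = 0.02443
Sum = 4.20188
NRR = 0.49020 × 4.20188 = 2.05976
An NRR exceeding 1 indicates intrinsic growth under these rates.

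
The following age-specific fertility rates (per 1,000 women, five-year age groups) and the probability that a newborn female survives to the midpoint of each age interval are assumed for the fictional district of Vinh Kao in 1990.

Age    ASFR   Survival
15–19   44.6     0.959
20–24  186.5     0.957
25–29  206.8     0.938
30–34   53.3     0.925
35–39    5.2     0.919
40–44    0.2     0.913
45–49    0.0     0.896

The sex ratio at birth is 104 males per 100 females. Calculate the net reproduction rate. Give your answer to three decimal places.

Proportion female at birth = 100 / (100 + 104) = 0.49020.
Each age group contributes 5 × ASFR × survival:
  15–19: 5 × 44.6/1000 × 0.959 = 0.21386
  20–24: 5 × 186.5/1000 × 0.957 = 0.89240
  25–29: 5 × 206.8/1000 × 0.938 = 0.96989
  30–34: 5 × 53.3/1000 × 0.925 = 0.24651
  35–39: 5 × 5.2/1000 × 0.919 = 0.02389
  40–44: 5 × 0.2/1000 × 0.913 = 0.00091
  45–49: 5 × 0.0/1000 × 0.896 = 0.00000
Sum = 2.34746
NRR = 0.49020 × 2.34746 = 1.15072

1.151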